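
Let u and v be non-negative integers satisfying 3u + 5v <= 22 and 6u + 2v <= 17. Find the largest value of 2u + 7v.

28

(u,v)=(0,4): 3·0+5·4=20≤22, 6·0+2·4=8≤17, objective 28.
(u,v)=(1,3): 3·1+5·3=18≤22, 6·1+2·3=12≤17, objective 23.
(u,v)=(0,3): 3·0+5·3=15≤22, 6·0+2·3=6≤17, objective 21.
No feasible integer point exceeds 28.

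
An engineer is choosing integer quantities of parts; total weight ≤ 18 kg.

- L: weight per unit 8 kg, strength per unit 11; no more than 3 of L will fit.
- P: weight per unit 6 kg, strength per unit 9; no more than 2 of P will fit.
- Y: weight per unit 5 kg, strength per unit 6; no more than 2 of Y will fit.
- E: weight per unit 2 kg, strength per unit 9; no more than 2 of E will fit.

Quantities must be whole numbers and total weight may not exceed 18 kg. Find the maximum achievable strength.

1×L, 1×P, and 2×E: weight 18 ≤ 18, strength 1·11 + 1·9 + 2·9 = 38.
2×P and 2×E: weight 16 ≤ 18, strength 2·9 + 2·9 = 36.
Best is 38.

38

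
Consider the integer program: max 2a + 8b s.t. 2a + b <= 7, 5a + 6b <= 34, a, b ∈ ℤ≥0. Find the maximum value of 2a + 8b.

The continuous relaxation peaks at (0, 5.67) with value 45.33; rounding to a feasible lattice point costs some objective.
(a,b)=(0,5): 2·0+1·5=5≤7, 5·0+6·5=30≤34, objective 40.
(a,b)=(1,4): 2·1+1·4=6≤7, 5·1+6·4=29≤34, objective 34.
(a,b)=(0,4): 2·0+1·4=4≤7, 5·0+6·4=24≤34, objective 32.
No feasible integer point exceeds 40.

40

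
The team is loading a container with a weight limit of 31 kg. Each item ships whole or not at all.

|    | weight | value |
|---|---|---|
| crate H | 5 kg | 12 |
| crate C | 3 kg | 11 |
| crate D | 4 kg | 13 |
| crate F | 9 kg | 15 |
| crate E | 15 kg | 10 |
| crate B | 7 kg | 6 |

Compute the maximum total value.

crate H + crate C + crate D + crate F + crate B: weight 5 + 3 + 4 + 9 + 7 = 28 ≤ 31, value 12 + 11 + 13 + 15 + 6 = 57.
crate C + crate D + crate F + crate E: weight 3 + 4 + 9 + 15 = 31 ≤ 31, value 11 + 13 + 15 + 10 = 49.
crate H + crate C + crate D + crate F: weight 5 + 3 + 4 + 9 = 21 ≤ 31, value 12 + 11 + 13 + 15 = 51.
Best is crate H, crate C, crate D, crate F, and crate B with total value 57.

57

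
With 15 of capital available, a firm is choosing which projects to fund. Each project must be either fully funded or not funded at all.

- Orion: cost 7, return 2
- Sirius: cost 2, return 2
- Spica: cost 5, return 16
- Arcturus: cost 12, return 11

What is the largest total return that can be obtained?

Allowing fractional choices, the relaxed optimum would be about 25.3, but projects are indivisible.
Orion + Sirius + Spica: cost 7 + 2 + 5 = 14 ≤ 15, return 2 + 2 + 16 = 20.
Sirius + Spica: cost 2 + 5 = 7 ≤ 15, return 2 + 16 = 18.
Best is Orion, Sirius, and Spica with total return 20.

20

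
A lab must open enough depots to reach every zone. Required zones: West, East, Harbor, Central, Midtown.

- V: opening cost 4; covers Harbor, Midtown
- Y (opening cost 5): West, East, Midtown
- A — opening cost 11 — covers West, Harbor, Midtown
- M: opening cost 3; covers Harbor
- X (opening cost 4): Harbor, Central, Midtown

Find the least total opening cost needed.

Choose Y and X: together they cover West, East, Harbor, Central, Midtown — every zone.
Total opening cost: 5 + 4 = 9.
No cover costs less than 9.

9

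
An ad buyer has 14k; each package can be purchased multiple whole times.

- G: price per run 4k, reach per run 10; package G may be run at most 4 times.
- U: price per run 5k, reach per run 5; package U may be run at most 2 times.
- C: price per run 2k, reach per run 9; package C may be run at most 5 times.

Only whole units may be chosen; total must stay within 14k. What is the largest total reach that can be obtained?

55

2×G and 3×C: price 14 ≤ 14, reach 2·10 + 3·9 = 47.
1×G and 5×C: price 14 ≤ 14, reach 1·10 + 5·9 = 55.
Best is 55.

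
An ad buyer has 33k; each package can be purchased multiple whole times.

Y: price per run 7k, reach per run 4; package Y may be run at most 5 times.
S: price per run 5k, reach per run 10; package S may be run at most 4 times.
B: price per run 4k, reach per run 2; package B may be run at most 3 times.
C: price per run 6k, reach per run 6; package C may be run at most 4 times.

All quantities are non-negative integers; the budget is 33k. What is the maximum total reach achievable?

Take 4×S and 2×C: price 32 ≤ 33, reach 4·10 + 2·6 = 52.
S has the best ratio (10/5) and is taken to its limit of 4; remaining capacity is filled optimally with the others.

52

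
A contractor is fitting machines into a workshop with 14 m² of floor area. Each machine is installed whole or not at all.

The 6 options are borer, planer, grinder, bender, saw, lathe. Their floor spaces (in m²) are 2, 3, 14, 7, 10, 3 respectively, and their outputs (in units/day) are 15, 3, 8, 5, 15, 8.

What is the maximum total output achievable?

30

Allowing fractional choices, the relaxed optimum would be about 36.5, but machines are indivisible.
borer + bender + lathe: floor space 2 + 7 + 3 = 12 ≤ 14, output 15 + 5 + 8 = 28.
borer + saw: floor space 2 + 10 = 12 ≤ 14, output 15 + 15 = 30.
Best is borer and saw with total output 30.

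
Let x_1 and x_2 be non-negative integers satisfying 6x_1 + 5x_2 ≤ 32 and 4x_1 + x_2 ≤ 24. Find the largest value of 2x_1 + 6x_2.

Relaxing integrality, the LP optimum is 38.40 at (x_1,x_2) = (0, 6.4), which is not an integer point.
(x_1,x_2)=(0,6): 6·0+5·6=30≤32, 4·0+1·6=6≤24, objective 36.
(x_1,x_2)=(1,5): 6·1+5·5=31≤32, 4·1+1·5=9≤24, objective 32.
(x_1,x_2)=(0,5): 6·0+5·5=25≤32, 4·0+1·5=5≤24, objective 30.
No feasible integer point exceeds 36.

36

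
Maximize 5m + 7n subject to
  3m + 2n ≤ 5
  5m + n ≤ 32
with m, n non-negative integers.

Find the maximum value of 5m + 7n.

14

(m,n)=(0,2): 3·0+2·2=4≤5, 5·0+1·2=2≤32, objective 14.
(m,n)=(1,1): 3·1+2·1=5≤5, 5·1+1·1=6≤32, objective 12.
The best lattice point is (0,2), giving 14.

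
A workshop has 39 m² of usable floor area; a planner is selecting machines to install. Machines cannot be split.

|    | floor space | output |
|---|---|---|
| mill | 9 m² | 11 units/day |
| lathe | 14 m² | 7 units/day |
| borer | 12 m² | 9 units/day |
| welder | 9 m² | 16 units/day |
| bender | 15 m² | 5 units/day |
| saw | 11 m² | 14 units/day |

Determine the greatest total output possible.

Allowing fractional choices, the relaxed optimum would be about 48.5, but machines are indivisible.
mill + welder + saw: floor space 9 + 9 + 11 = 29 ≤ 39, output 11 + 16 + 14 = 41.
borer + welder + saw: floor space 12 + 9 + 11 = 32 ≤ 39, output 9 + 16 + 14 = 39.
lathe + welder + saw: floor space 14 + 9 + 11 = 34 ≤ 39, output 7 + 16 + 14 = 37.
Best is mill, welder, and saw with total output 41.

41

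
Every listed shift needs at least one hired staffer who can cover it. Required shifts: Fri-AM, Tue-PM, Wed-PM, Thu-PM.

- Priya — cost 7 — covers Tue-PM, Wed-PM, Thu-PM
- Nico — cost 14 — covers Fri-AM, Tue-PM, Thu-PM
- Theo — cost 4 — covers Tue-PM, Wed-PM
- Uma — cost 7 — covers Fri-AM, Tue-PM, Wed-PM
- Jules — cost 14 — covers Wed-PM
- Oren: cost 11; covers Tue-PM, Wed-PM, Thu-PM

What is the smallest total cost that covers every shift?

14

This is a weighted set-cover instance.
The greedy cost-per-new-shift heuristic would pick Theo, Priya, and Uma for 18, but a cheaper cover exists.
Choose Priya and Uma: together they cover Fri-AM, Tue-PM, Wed-PM, Thu-PM — every shift.
Total cost: 7 + 7 = 14.
No cover costs less than 14.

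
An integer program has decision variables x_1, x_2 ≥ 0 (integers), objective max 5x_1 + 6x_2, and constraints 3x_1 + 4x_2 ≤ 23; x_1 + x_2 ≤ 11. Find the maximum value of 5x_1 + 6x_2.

37

Relaxing integrality, the LP optimum is 38.33 at (x_1,x_2) = (7.67, 0), which is not an integer point.
(x_1,x_2)=(5,2): 3·5+4·2=23≤23, 1·5+1·2=7≤11, objective 37.
(x_1,x_2)=(6,1): 3·6+4·1=22≤23, 1·6+1·1=7≤11, objective 36.
(x_1,x_2)=(7,0): 3·7+4·0=21≤23, 1·7+1·0=7≤11, objective 35.
(x_1,x_2)=(4,2): 3·4+4·2=20≤23, 1·4+1·2=6≤11, objective 32.
Maximum is 37 at (x_1,x_2)=(5,2).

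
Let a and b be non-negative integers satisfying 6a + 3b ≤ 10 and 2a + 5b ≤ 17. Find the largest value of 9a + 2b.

11

(a,b)=(1,1): 6·1+3·1=9≤10, 2·1+5·1=7≤17, objective 11.
(a,b)=(1,0): 6·1+3·0=6≤10, 2·1+5·0=2≤17, objective 9.
(a,b)=(0,2): 6·0+3·2=6≤10, 2·0+5·2=10≤17, objective 4.
(a,b)=(0,1): 6·0+3·1=3≤10, 2·0+5·1=5≤17, objective 2.
No feasible integer point exceeds 11.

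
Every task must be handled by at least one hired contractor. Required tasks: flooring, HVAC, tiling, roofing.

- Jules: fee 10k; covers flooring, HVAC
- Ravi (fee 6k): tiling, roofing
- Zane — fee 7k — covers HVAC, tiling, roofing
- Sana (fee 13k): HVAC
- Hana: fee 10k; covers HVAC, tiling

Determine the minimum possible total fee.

16

This is a weighted set-cover instance.
The greedy cost-per-new-task heuristic would pick Zane and Jules for 17, but a cheaper cover exists.
Choose Jules and Ravi: together they cover flooring, HVAC, tiling, roofing — every task.
Total fee: 10 + 6 = 16.
No cover costs less than 16.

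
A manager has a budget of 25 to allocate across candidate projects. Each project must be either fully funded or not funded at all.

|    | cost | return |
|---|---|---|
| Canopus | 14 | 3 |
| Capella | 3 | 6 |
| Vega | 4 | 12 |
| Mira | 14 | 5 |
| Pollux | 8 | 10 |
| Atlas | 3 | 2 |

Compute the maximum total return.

Allowing fractional choices, the relaxed optimum would be about 32.5, but projects are indivisible.
Capella + Vega + Pollux + Atlas: cost 3 + 4 + 8 + 3 = 18 ≤ 25, return 6 + 12 + 10 + 2 = 30.
Capella + Vega + Pollux: cost 3 + 4 + 8 = 15 ≤ 25, return 6 + 12 + 10 = 28.
Best is Capella, Vega, Pollux, and Atlas with total return 30.

30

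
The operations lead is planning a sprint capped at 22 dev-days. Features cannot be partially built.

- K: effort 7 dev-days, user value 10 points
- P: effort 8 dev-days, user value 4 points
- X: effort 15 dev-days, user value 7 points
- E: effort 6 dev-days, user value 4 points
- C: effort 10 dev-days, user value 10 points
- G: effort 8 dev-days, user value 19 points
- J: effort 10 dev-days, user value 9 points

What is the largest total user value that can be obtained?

33

Take K, E, and G: effort 7 + 6 + 8 = 21 ≤ 22, user value 10 + 4 + 19 = 33.
No other feasible combination does better.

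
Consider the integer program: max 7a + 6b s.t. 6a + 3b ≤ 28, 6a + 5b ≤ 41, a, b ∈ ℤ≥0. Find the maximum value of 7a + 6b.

49

Relaxing integrality, the LP optimum is 49.20 at (a,b) = (0, 8.2), which is not an integer point.
(a,b)=(1,7) is feasible, giving 49.
(a,b)=(0,8) is feasible, giving 48.
No feasible integer point exceeds 49.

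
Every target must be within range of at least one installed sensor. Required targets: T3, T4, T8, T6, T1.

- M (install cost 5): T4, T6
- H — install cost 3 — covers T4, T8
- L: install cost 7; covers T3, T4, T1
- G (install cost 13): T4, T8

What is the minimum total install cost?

15

This is an integer covering problem.
Choose M, H, and L: together they cover T3, T4, T8, T6, T1 — every target.
Total install cost: 5 + 3 + 7 = 15.
No cover costs less than 15.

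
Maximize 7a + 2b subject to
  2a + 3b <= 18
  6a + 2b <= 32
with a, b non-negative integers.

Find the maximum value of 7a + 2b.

37

The continuous relaxation peaks at (5.33, 0) with value 37.33; rounding to a feasible lattice point costs some objective.
(a,b)=(5,1): 2·5+3·1=13≤18, 6·5+2·1=32≤32, objective 37.
(a,b)=(5,0): 2·5+3·0=10≤18, 6·5+2·0=30≤32, objective 35.
No feasible integer point exceeds 37.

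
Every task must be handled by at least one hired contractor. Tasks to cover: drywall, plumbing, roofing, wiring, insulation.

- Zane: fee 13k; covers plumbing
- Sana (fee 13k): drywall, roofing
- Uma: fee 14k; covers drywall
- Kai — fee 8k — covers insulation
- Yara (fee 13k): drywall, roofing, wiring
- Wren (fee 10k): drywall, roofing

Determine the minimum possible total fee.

34

Choose Zane, Kai, and Yara: together they cover drywall, plumbing, roofing, wiring, insulation — every task.
Total fee: 13 + 8 + 13 = 34.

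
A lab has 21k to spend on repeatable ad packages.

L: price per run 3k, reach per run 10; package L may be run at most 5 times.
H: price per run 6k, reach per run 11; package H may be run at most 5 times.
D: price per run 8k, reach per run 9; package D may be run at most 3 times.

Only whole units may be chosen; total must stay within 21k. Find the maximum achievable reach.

5×L and 1×H: price 21 ≤ 21, reach 5·10 + 1·11 = 61.
3×L and 2×H: price 21 ≤ 21, reach 3·10 + 2·11 = 52.
Best is 61.

61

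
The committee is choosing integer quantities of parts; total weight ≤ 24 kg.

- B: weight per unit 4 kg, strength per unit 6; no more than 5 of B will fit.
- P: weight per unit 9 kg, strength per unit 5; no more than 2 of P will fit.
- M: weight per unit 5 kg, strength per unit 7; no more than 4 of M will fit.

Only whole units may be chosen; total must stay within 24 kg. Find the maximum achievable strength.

B has the best ratio (6/4); taking only B gives at most 5×6 = 30 (stopped by the supply cap of 5).
Mixing does better — 1×B and 4×M: weight 24 ≤ 24, strength 1·6 + 4·7 = 34.

34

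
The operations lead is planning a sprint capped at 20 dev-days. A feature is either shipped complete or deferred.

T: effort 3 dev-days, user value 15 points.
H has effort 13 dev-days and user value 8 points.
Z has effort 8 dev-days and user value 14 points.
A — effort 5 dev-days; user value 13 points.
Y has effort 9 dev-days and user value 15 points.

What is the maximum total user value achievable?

44

Allowing fractional choices, the relaxed optimum would be about 48.7, but features are indivisible.
T + Z + Y: effort 3 + 8 + 9 = 20 ≤ 20, user value 15 + 14 + 15 = 44.
T + A + Y: effort 3 + 5 + 9 = 17 ≤ 20, user value 15 + 13 + 15 = 43.
Best is T, Z, and Y with total user value 44.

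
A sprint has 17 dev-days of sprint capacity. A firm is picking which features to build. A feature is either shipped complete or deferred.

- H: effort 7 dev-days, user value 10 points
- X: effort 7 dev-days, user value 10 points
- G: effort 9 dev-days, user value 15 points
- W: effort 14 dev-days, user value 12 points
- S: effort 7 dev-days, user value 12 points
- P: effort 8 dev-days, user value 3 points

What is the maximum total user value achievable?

27

H + G: effort 7 + 9 = 16 ≤ 17, user value 10 + 15 = 25.
X + G: effort 7 + 9 = 16 ≤ 17, user value 10 + 15 = 25.
G + S: effort 9 + 7 = 16 ≤ 17, user value 15 + 12 = 27.
Best is G and S with total user value 27.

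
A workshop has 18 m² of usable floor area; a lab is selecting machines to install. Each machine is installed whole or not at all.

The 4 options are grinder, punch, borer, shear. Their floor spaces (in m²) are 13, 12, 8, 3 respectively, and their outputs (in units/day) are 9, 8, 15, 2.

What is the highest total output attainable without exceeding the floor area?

17

Allowing fractional choices, the relaxed optimum would be about 21.9, but machines are indivisible.
borer: floor space 8 ≤ 18, output 15.
borer + shear: floor space 8 + 3 = 11 ≤ 18, output 15 + 2 = 17.
grinder + shear: floor space 13 + 3 = 16 ≤ 18, output 9 + 2 = 11.
Best is borer and shear with total output 17.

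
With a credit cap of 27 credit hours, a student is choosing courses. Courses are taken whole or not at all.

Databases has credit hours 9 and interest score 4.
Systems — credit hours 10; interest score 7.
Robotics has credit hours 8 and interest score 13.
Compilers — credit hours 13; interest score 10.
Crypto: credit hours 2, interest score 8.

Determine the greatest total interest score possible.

Treat it as a binary knapsack problem.
Systems + Robotics + Crypto: credit hours 10 + 8 + 2 = 20 ≤ 27, interest score 7 + 13 + 8 = 28.
Databases + Robotics + Crypto: credit hours 9 + 8 + 2 = 19 ≤ 27, interest score 4 + 13 + 8 = 25.
Robotics + Compilers + Crypto: credit hours 8 + 13 + 2 = 23 ≤ 27, interest score 13 + 10 + 8 = 31.
Best is Robotics, Compilers, and Crypto with total interest score 31.

31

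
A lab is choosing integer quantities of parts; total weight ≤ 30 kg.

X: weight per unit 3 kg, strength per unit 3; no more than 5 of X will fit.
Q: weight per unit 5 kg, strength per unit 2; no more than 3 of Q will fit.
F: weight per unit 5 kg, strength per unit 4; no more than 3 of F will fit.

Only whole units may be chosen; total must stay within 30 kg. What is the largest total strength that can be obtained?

27

5×X and 3×F: weight 30 ≤ 30, strength 5·3 + 3·4 = 27.
5×X, 1×Q, and 2×F: weight 30 ≤ 30, strength 5·3 + 1·2 + 2·4 = 25.
Best is 27.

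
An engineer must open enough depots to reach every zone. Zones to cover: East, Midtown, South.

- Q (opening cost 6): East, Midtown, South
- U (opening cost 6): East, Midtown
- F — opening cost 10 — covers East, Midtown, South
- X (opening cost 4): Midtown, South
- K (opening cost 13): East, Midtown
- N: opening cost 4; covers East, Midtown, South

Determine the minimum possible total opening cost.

N alone covers East, Midtown, South — every zone.
Total opening cost: 4.
No cover costs less than 4.

4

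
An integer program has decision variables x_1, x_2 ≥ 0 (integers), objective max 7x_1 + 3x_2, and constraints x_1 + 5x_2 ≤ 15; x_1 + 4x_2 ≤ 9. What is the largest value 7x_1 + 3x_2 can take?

63

(x_1,x_2)=(9,0): 1·9+5·0=9≤15, 1·9+4·0=9≤9, objective 63.
(x_1,x_2)=(8,0): 1·8+5·0=8≤15, 1·8+4·0=8≤9, objective 56.
Maximum is 63 at (x_1,x_2)=(9,0).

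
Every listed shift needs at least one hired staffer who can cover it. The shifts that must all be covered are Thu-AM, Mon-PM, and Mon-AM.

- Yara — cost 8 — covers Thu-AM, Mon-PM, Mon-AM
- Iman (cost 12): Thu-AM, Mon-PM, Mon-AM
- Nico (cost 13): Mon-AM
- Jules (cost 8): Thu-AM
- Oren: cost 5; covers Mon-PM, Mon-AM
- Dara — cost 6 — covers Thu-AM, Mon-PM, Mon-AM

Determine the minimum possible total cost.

Dara alone covers Thu-AM, Mon-PM, Mon-AM — every shift.
Total cost: 6.
No cover costs less than 6.

6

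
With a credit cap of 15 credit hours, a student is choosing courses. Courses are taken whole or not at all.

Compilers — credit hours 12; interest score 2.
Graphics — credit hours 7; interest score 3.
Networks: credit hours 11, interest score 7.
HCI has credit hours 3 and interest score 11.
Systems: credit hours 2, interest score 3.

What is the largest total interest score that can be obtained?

18

This is an integer program with binary decision variables.
Networks + HCI: credit hours 11 + 3 = 14 ≤ 15, interest score 7 + 11 = 18.
Graphics + HCI + Systems: credit hours 7 + 3 + 2 = 12 ≤ 15, interest score 3 + 11 + 3 = 17.
HCI + Systems: credit hours 3 + 2 = 5 ≤ 15, interest score 11 + 3 = 14.
Best is Networks and HCI with total interest score 18.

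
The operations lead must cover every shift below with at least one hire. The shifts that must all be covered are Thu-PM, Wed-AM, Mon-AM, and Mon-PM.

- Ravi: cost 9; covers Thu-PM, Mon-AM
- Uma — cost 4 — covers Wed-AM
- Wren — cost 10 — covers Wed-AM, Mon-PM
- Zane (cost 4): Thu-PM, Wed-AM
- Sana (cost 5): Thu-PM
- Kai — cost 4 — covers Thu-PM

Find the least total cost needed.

Choose Ravi and Wren: together they cover Thu-PM, Wed-AM, Mon-AM, Mon-PM — every shift.
Total cost: 9 + 10 = 19.

19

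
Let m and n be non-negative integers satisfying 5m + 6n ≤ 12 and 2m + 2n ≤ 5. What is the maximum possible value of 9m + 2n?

18

(m,n)=(2,0) is feasible, giving 18.
(m,n)=(1,1) is feasible, giving 11.
(m,n)=(1,0) is feasible, giving 9.
Maximum is 18 at (m,n)=(2,0).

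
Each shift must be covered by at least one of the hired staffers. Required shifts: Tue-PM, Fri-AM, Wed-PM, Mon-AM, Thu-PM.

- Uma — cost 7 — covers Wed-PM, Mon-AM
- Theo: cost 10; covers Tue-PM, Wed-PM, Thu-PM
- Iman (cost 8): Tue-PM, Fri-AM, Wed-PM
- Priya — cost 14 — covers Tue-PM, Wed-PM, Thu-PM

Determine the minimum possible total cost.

25

Choose Uma, Theo, and Iman: together they cover Tue-PM, Fri-AM, Wed-PM, Mon-AM, Thu-PM — every shift.
Total cost: 7 + 10 + 8 = 25.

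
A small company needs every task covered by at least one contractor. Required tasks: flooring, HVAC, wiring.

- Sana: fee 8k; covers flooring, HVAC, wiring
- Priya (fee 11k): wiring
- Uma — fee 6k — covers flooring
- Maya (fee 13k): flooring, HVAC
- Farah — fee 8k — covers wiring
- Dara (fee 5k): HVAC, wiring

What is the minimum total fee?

This is an integer covering problem.
The greedy cost-per-new-task heuristic would pick Dara and Uma for 11, but a cheaper cover exists.
Sana alone covers flooring, HVAC, wiring — every task.
Total fee: 8.
No cover costs less than 8.

8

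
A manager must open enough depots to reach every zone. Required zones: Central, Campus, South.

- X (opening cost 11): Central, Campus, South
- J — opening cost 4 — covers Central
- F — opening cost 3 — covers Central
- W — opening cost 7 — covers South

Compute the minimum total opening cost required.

This is a weighted set-cover instance.
The greedy cost-per-new-zone heuristic would pick F and X for 14, but a cheaper cover exists.
X alone covers Central, Campus, South — every zone.
Total opening cost: 11.
No cover costs less than 11.

11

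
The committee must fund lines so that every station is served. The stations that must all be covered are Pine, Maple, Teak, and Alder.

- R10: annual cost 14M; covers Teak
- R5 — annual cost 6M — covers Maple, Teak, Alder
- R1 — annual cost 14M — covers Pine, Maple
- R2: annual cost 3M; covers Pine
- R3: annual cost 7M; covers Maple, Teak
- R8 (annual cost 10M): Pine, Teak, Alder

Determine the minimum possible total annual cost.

Choose R5 and R2: together they cover Pine, Maple, Teak, Alder — every station.
Total annual cost: 6 + 3 = 9.
No cover costs less than 9.

9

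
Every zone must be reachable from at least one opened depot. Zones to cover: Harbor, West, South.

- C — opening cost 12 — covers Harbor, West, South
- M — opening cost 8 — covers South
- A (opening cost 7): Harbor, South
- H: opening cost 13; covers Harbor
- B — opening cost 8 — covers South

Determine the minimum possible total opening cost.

This is an integer covering problem.
The greedy cost-per-new-zone heuristic would pick A and C for 19, but a cheaper cover exists.
C alone covers Harbor, West, South — every zone.
Total opening cost: 12.
No cover costs less than 12.

12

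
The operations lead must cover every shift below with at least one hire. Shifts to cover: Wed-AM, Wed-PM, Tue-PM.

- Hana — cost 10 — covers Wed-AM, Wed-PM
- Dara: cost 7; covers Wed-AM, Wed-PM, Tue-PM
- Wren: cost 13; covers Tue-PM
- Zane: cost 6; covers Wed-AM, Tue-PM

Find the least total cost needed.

Dara alone covers Wed-AM, Wed-PM, Tue-PM — every shift.
Total cost: 7.
No cover costs less than 7.

7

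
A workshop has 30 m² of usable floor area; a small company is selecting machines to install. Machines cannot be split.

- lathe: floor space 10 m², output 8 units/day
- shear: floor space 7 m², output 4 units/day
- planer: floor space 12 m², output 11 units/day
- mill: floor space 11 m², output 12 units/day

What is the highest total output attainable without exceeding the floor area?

lathe + shear + mill: floor space 10 + 7 + 11 = 28 ≤ 30, output 8 + 4 + 12 = 24.
shear + planer + mill: floor space 7 + 12 + 11 = 30 ≤ 30, output 4 + 11 + 12 = 27.
planer + mill: floor space 12 + 11 = 23 ≤ 30, output 11 + 12 = 23.
Best is shear, planer, and mill with total output 27.

27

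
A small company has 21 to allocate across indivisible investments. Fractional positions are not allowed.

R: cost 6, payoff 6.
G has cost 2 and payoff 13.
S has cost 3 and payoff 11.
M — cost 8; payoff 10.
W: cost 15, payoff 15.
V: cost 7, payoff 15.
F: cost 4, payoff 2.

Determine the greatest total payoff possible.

This is a 0-1 knapsack instance.
Allowing fractional choices, the relaxed optimum would be about 50.0, but investments are indivisible.
G + S + V + F: cost 2 + 3 + 7 + 4 = 16 ≤ 21, payoff 13 + 11 + 15 + 2 = 41.
R + G + S + V: cost 6 + 2 + 3 + 7 = 18 ≤ 21, payoff 6 + 13 + 11 + 15 = 45.
G + S + M + V: cost 2 + 3 + 8 + 7 = 20 ≤ 21, payoff 13 + 11 + 10 + 15 = 49.
Best is G, S, M, and V with total payoff 49.

49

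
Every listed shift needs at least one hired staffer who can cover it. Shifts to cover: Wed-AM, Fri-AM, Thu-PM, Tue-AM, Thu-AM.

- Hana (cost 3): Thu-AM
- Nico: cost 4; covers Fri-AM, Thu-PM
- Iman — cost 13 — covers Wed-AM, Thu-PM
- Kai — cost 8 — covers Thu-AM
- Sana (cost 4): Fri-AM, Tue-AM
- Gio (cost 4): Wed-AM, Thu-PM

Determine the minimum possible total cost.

11

The greedy cost-per-new-shift heuristic would pick Nico, Hana, Sana, and Gio for 15, but a cheaper cover exists.
Choose Hana, Sana, and Gio: together they cover Wed-AM, Fri-AM, Thu-PM, Tue-AM, Thu-AM — every shift.
Total cost: 3 + 4 + 4 = 11.
No cover costs less than 11.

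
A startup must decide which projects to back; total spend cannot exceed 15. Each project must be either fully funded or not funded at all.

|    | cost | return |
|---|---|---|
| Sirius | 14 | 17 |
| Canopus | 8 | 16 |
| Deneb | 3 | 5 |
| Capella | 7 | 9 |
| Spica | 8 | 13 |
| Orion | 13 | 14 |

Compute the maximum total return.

25

Take Canopus and Capella: cost 8 + 7 = 15 ≤ 15, return 16 + 9 = 25.
No other feasible combination does better.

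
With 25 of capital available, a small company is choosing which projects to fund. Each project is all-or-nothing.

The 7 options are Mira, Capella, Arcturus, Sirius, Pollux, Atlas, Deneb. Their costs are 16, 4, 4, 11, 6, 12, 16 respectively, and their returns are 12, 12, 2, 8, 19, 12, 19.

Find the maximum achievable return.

Capella + Sirius + Pollux: cost 4 + 11 + 6 = 21 ≤ 25, return 12 + 8 + 19 = 39.
Capella + Arcturus + Sirius + Pollux: cost 4 + 4 + 11 + 6 = 25 ≤ 25, return 12 + 2 + 8 + 19 = 41.
Capella + Pollux + Atlas: cost 4 + 6 + 12 = 22 ≤ 25, return 12 + 19 + 12 = 43.
Best is Capella, Pollux, and Atlas with total return 43.

43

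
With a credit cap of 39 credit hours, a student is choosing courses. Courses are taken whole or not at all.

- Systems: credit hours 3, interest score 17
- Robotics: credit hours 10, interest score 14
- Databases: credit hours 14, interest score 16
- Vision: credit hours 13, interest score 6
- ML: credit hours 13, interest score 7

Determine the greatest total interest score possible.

Systems + Robotics + Vision + ML: credit hours 3 + 10 + 13 + 13 = 39 ≤ 39, interest score 17 + 14 + 6 + 7 = 44.
Systems + Robotics + Databases: credit hours 3 + 10 + 14 = 27 ≤ 39, interest score 17 + 14 + 16 = 47.
Best is Systems, Robotics, and Databases with total interest score 47.

47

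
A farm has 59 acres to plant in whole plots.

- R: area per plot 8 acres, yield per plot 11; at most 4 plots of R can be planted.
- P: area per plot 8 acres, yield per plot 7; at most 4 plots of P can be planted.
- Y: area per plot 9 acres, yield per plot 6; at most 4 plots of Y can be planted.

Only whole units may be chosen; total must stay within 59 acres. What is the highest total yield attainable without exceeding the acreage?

This is a bounded integer knapsack.
Take 4×R and 3×P: area 56 ≤ 59, yield 4·11 + 3·7 = 65.
R has the best ratio (11/8) and is taken to its limit of 4; remaining capacity is filled optimally with the others.

65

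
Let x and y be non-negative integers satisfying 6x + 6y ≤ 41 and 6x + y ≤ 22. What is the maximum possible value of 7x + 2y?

(x,y)=(3,3): 6·3+6·3=36≤41, 6·3+1·3=21≤22, objective 27.
(x,y)=(3,2): 6·3+6·2=30≤41, 6·3+1·2=20≤22, objective 25.
(x,y)=(2,4): 6·2+6·4=36≤41, 6·2+1·4=16≤22, objective 22.
Maximum is 27 at (x,y)=(3,3).

27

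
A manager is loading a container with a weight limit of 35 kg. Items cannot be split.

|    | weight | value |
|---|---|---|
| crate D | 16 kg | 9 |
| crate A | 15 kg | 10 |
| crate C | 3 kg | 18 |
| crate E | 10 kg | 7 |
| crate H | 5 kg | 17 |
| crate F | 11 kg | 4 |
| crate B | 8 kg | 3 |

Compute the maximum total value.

52

crate D + crate C + crate E + crate H: weight 16 + 3 + 10 + 5 = 34 ≤ 35, value 9 + 18 + 7 + 17 = 51.
crate A + crate C + crate E + crate H: weight 15 + 3 + 10 + 5 = 33 ≤ 35, value 10 + 18 + 7 + 17 = 52.
crate A + crate C + crate H + crate F: weight 15 + 3 + 5 + 11 = 34 ≤ 35, value 10 + 18 + 17 + 4 = 49.
Best is crate A, crate C, crate E, and crate H with total value 52.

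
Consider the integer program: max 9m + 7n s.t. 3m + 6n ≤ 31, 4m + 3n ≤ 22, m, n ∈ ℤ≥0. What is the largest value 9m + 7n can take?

50

The continuous relaxation peaks at (2.6, 3.87) with value 50.47; rounding to a feasible lattice point costs some objective.
(m,n)=(4,2) is feasible, giving 50.
(m,n)=(3,3) is feasible, giving 48.
(m,n)=(2,4) is feasible, giving 46.
(m,n)=(4,1) is feasible, giving 43.
The best lattice point is (4,2), giving 50.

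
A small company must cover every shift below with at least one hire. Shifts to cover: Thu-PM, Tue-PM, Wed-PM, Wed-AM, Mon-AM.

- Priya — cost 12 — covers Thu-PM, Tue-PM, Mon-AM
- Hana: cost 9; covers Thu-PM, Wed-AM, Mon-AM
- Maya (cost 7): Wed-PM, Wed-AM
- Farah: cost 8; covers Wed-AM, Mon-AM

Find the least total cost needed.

The greedy cost-per-new-shift heuristic would pick Hana, Maya, and Priya for 28, but a cheaper cover exists.
Choose Priya and Maya: together they cover Thu-PM, Tue-PM, Wed-PM, Wed-AM, Mon-AM — every shift.
Total cost: 12 + 7 = 19.
No cover costs less than 19.

19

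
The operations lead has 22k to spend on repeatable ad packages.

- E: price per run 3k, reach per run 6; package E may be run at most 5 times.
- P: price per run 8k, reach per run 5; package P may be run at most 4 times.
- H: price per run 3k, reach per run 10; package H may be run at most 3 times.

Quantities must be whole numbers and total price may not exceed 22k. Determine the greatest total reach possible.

4×E and 3×H: price 21 ≤ 22, reach 4·6 + 3·10 = 54.
5×E and 2×H: price 21 ≤ 22, reach 5·6 + 2·10 = 50.
Best is 54.

54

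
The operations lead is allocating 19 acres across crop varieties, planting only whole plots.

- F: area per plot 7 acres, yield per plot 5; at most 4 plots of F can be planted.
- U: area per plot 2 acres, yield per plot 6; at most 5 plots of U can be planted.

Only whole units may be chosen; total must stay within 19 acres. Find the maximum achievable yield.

5×U: area 10 ≤ 19, yield 5·6 = 30.
1×F and 5×U: area 17 ≤ 19, yield 1·5 + 5·6 = 35.
Best is 35.

35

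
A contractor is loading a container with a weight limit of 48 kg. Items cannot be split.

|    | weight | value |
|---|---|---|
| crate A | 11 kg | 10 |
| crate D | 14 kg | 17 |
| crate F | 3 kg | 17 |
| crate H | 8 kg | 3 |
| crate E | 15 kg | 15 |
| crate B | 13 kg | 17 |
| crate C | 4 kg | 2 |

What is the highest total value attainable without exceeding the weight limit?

Allowing fractional choices, the relaxed optimum would be about 68.7, but items are indivisible.
crate D + crate F + crate E + crate B: weight 14 + 3 + 15 + 13 = 45 ≤ 48, value 17 + 17 + 15 + 17 = 66.
crate A + crate D + crate F + crate B + crate C: weight 11 + 14 + 3 + 13 + 4 = 45 ≤ 48, value 10 + 17 + 17 + 17 + 2 = 63.
Best is crate D, crate F, crate E, and crate B with total value 66.

66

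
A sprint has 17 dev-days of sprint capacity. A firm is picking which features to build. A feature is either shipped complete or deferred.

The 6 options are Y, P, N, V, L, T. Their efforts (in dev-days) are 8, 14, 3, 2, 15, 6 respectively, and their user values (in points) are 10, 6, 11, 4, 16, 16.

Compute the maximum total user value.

N + V + T: effort 3 + 2 + 6 = 11 ≤ 17, user value 11 + 4 + 16 = 31.
Y + V + T: effort 8 + 2 + 6 = 16 ≤ 17, user value 10 + 4 + 16 = 30.
Y + N + T: effort 8 + 3 + 6 = 17 ≤ 17, user value 10 + 11 + 16 = 37.
Best is Y, N, and T with total user value 37.

37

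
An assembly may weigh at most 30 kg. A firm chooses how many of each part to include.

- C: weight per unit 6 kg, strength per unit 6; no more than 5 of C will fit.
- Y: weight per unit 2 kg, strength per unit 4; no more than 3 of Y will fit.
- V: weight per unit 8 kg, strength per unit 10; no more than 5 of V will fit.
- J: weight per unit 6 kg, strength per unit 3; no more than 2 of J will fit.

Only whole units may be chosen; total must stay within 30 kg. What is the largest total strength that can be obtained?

Y has the best ratio (4/2); taking only Y gives at most 3×4 = 12 (stopped by the supply cap of 3).
Mixing does better — 3×Y and 3×V: weight 30 ≤ 30, strength 3·4 + 3·10 = 42.

42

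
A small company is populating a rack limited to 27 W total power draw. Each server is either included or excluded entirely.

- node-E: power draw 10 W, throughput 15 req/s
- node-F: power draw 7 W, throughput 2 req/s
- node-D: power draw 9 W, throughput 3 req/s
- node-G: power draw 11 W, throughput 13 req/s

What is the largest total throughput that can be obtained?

Take node-E and node-G: power draw 10 + 11 = 21 ≤ 27, throughput 15 + 13 = 28.
No other feasible combination does better.

28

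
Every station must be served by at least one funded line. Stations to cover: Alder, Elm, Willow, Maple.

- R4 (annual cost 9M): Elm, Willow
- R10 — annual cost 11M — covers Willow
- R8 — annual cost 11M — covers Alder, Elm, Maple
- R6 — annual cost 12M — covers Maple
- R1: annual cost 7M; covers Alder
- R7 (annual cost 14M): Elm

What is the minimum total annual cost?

This is an integer covering problem.
Choose R4 and R8: together they cover Alder, Elm, Willow, Maple — every station.
Total annual cost: 9 + 11 = 20.
No cover costs less than 20.

20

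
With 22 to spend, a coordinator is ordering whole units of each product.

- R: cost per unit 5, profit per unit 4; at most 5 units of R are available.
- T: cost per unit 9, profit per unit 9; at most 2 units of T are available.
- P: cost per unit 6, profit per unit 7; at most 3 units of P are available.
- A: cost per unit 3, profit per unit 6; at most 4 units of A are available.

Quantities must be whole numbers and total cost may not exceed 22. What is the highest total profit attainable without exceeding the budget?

33

1×T and 4×A: cost 21 ≤ 22, profit 1·9 + 4·6 = 33.
2×P and 3×A: cost 21 ≤ 22, profit 2·7 + 3·6 = 32.
Best is 33.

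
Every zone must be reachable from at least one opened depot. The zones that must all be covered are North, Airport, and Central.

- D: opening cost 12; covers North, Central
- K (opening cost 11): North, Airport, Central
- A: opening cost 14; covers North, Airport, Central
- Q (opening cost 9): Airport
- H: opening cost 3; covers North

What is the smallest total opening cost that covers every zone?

11

The greedy cost-per-new-zone heuristic would pick H and K for 14, but a cheaper cover exists.
K alone covers North, Airport, Central — every zone.
Total opening cost: 11.
No cover costs less than 11.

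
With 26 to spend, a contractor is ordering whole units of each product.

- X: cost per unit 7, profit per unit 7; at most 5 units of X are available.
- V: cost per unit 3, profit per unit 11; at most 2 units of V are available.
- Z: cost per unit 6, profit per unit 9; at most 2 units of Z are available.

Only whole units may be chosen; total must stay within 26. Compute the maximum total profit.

47

This is a bounded integer knapsack.
1×X, 2×V, and 2×Z: cost 25 ≤ 26, profit 1·7 + 2·11 + 2·9 = 47.
2×X, 2×V, and 1×Z: cost 26 ≤ 26, profit 2·7 + 2·11 + 1·9 = 45.
Best is 47.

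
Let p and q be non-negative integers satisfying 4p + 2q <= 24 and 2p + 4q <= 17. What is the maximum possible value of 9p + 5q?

(p,q)=(6,0) is feasible, giving 54.
(p,q)=(5,1) is feasible, giving 50.
(p,q)=(4,2) is feasible, giving 46.
(p,q)=(5,0) is feasible, giving 45.
The best lattice point is (6,0), giving 54.

54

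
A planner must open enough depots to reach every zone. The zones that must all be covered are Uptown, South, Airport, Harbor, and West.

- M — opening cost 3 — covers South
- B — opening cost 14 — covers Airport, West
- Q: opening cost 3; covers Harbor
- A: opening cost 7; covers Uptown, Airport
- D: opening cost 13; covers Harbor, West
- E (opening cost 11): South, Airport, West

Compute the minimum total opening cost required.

This is an integer covering problem.
The greedy cost-per-new-zone heuristic would pick M, Q, A, and E for 24, but a cheaper cover exists.
Choose Q, A, and E: together they cover Uptown, South, Airport, Harbor, West — every zone.
Total opening cost: 3 + 7 + 11 = 21.
No cover costs less than 21.

21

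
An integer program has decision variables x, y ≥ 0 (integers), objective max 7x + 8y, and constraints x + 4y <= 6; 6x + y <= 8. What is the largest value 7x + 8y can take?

The continuous relaxation peaks at (1.13, 1.22) with value 17.65; rounding to a feasible lattice point costs some objective.
(x,y)=(1,1): 1·1+4·1=5≤6, 6·1+1·1=7≤8, objective 15.
(x,y)=(0,1): 1·0+4·1=4≤6, 6·0+1·1=1≤8, objective 8.
The best lattice point is (1,1), giving 15.

15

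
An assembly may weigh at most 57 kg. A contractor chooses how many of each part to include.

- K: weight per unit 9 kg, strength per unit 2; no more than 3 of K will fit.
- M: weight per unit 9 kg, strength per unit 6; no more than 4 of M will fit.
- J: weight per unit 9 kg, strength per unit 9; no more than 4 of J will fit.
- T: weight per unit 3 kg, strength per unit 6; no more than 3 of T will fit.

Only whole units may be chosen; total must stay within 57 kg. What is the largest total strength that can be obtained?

60

This is a bounded integer knapsack.
1×M, 4×J, and 3×T: weight 54 ≤ 57, strength 1·6 + 4·9 + 3·6 = 60.
2×M, 3×J, and 3×T: weight 54 ≤ 57, strength 2·6 + 3·9 + 3·6 = 57.
Best is 60.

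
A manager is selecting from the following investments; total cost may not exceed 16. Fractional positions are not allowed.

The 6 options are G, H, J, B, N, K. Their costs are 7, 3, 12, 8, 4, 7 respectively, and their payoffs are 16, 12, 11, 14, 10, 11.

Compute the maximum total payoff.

38

Allowing fractional choices, the relaxed optimum would be about 41.5, but investments are indivisible.
G + H + N: cost 7 + 3 + 4 = 14 ≤ 16, payoff 16 + 12 + 10 = 38.
H + B + N: cost 3 + 8 + 4 = 15 ≤ 16, payoff 12 + 14 + 10 = 36.
H + N + K: cost 3 + 4 + 7 = 14 ≤ 16, payoff 12 + 10 + 11 = 33.
Best is G, H, and N with total payoff 38.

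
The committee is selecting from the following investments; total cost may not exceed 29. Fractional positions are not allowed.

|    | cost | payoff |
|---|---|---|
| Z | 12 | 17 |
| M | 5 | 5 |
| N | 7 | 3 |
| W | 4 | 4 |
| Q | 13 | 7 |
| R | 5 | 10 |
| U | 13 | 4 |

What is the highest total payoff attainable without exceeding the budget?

Z + M + N + R: cost 12 + 5 + 7 + 5 = 29 ≤ 29, payoff 17 + 5 + 3 + 10 = 35.
Z + N + W + R: cost 12 + 7 + 4 + 5 = 28 ≤ 29, payoff 17 + 3 + 4 + 10 = 34.
Z + M + W + R: cost 12 + 5 + 4 + 5 = 26 ≤ 29, payoff 17 + 5 + 4 + 10 = 36.
Best is Z, M, W, and R with total payoff 36.

36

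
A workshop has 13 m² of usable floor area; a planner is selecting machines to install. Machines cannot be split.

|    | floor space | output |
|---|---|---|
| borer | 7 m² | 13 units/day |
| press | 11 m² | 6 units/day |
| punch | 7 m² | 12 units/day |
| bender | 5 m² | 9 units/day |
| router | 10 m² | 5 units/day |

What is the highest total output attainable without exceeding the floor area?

Take borer and bender: floor space 7 + 5 = 12 ≤ 13, output 13 + 9 = 22.
No other feasible combination does better.

22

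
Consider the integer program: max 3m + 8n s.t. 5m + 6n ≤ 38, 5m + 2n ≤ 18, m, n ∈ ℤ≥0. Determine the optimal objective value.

The continuous relaxation peaks at (0, 6.33) with value 50.67; rounding to a feasible lattice point costs some objective.
(m,n)=(0,6): 5·0+6·6=36≤38, 5·0+2·6=12≤18, objective 48.
(m,n)=(1,5): 5·1+6·5=35≤38, 5·1+2·5=15≤18, objective 43.
(m,n)=(0,5): 5·0+6·5=30≤38, 5·0+2·5=10≤18, objective 40.
No feasible integer point exceeds 48.

48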